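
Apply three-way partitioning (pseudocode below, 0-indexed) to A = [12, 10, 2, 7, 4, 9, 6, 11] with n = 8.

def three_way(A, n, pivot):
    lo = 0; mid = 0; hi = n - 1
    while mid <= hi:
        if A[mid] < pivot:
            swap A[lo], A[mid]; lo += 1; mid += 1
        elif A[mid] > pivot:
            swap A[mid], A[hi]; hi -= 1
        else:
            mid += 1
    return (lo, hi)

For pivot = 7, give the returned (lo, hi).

pivot = 7; lo=0, mid=0, hi=7
A[mid]=12>7: swap A[0],A[7]; hi=6 → [11, 10, 2, 7, 4, 9, 6, 12]
A[mid]=11>7: swap A[0],A[6]; hi=5 → [6, 10, 2, 7, 4, 9, 11, 12]
A[mid]=6<7: swap A[0],A[0]; lo=1,mid=1 → [6, 10, 2, 7, 4, 9, 11, 12]
A[mid]=10>7: swap A[1],A[5]; hi=4 → [6, 9, 2, 7, 4, 10, 11, 12]
A[mid]=9>7: swap A[1],A[4]; hi=3 → [6, 4, 2, 7, 9, 10, 11, 12]
A[mid]=4<7: swap A[1],A[1]; lo=2,mid=2 → [6, 4, 2, 7, 9, 10, 11, 12]
A[mid]=2<7: swap A[2],A[2]; lo=3,mid=3 → [6, 4, 2, 7, 9, 10, 11, 12]
A[mid]=7=7: mid=4
end: lo=3, hi=3; A = [6, 4, 2, 7, 9, 10, 11, 12]

(3, 3)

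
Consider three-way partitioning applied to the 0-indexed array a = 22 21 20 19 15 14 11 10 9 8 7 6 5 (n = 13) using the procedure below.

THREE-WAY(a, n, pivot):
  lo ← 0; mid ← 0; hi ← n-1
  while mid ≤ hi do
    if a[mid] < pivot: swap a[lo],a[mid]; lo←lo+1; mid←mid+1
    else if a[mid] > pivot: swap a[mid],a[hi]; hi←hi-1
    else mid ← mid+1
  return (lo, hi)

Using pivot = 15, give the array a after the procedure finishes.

5 6 7 8 14 11 10 9 15 19 20 21 22

lo=0 mid=0 hi=12
22>15: swap(0,12), hi=11 ⇒ 5 21 20 19 15 14 11 10 9 8 7 6 22
5<15: swap(0,0), lo=1 mid=1 ⇒ 5 21 20 19 15 14 11 10 9 8 7 6 22
21>15: swap(1,11), hi=10 ⇒ 5 6 20 19 15 14 11 10 9 8 7 21 22
6<15: swap(1,1), lo=2 mid=2 ⇒ 5 6 20 19 15 14 11 10 9 8 7 21 22
20>15: swap(2,10), hi=9 ⇒ 5 6 7 19 15 14 11 10 9 8 20 21 22
7<15: swap(2,2), lo=3 mid=3 ⇒ 5 6 7 19 15 14 11 10 9 8 20 21 22
19>15: swap(3,9), hi=8 ⇒ 5 6 7 8 15 14 11 10 9 19 20 21 22
8<15: swap(3,3), lo=4 mid=4 ⇒ 5 6 7 8 15 14 11 10 9 19 20 21 22
15=15: mid=5
14<15: swap(4,5), lo=5 mid=6 ⇒ 5 6 7 8 14 15 11 10 9 19 20 21 22
11<15: swap(5,6), lo=6 mid=7 ⇒ 5 6 7 8 14 11 15 10 9 19 20 21 22
10<15: swap(6,7), lo=7 mid=8 ⇒ 5 6 7 8 14 11 10 15 9 19 20 21 22
9<15: swap(7,8), lo=8 mid=9 ⇒ 5 6 7 8 14 11 10 9 15 19 20 21 22
done. lo=8 hi=8; a=5 6 7 8 14 11 10 9 15 19 20 21 22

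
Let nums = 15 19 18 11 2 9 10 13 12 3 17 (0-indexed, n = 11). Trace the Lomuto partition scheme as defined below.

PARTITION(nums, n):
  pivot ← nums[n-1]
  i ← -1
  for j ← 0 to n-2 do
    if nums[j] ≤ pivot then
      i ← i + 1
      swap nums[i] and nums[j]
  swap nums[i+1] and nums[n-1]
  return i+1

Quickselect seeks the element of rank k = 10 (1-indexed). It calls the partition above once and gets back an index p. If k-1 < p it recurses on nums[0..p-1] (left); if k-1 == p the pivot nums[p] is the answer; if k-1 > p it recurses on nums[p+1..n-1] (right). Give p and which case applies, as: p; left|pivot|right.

pivot = nums[10] = 17; i = -1
j=0: nums[0]=15 ≤ 17 → i=0, swap nums[0],nums[0] (no change) → 15 19 18 11 2 9 10 13 12 3 17
j=1: nums[1]=19 > 17 → no swap
j=2: nums[2]=18 > 17 → no swap
j=3: nums[3]=11 ≤ 17 → i=1, swap nums[1],nums[3] → 15 11 18 19 2 9 10 13 12 3 17
j=4: nums[4]=2 ≤ 17 → i=2, swap nums[2],nums[4] → 15 11 2 19 18 9 10 13 12 3 17
j=5: nums[5]=9 ≤ 17 → i=3, swap nums[3],nums[5] → 15 11 2 9 18 19 10 13 12 3 17
j=6: nums[6]=10 ≤ 17 → i=4, swap nums[4],nums[6] → 15 11 2 9 10 19 18 13 12 3 17
j=7: nums[7]=13 ≤ 17 → i=5, swap nums[5],nums[7] → 15 11 2 9 10 13 18 19 12 3 17
j=8: nums[8]=12 ≤ 17 → i=6, swap nums[6],nums[8] → 15 11 2 9 10 13 12 19 18 3 17
j=9: nums[9]=3 ≤ 17 → i=7, swap nums[7],nums[9] → 15 11 2 9 10 13 12 3 18 19 17
final swap nums[8],nums[10] → 15 11 2 9 10 13 12 3 17 19 18; return 8
p = 8; k-1 = 9 > 8 ⇒ right

8; right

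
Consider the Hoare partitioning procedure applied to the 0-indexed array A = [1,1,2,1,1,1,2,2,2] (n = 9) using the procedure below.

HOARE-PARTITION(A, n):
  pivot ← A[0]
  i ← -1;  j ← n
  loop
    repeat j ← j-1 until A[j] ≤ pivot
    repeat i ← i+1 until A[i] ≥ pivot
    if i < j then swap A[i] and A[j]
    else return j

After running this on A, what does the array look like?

[1,1,1,2,1,1,2,2,2]

pivot=1
j stops at 5 (1), i stops at 0 (1); swap ⇒ [1,1,2,1,1,1,2,2,2]
j stops at 4 (1), i stops at 1 (1); swap ⇒ [1,1,2,1,1,1,2,2,2]
j stops at 3 (1), i stops at 2 (2); swap ⇒ [1,1,1,2,1,1,2,2,2]
j stops at 2, i stops at 3; i≥j ⇒ return 2. A=[1,1,1,2,1,1,2,2,2]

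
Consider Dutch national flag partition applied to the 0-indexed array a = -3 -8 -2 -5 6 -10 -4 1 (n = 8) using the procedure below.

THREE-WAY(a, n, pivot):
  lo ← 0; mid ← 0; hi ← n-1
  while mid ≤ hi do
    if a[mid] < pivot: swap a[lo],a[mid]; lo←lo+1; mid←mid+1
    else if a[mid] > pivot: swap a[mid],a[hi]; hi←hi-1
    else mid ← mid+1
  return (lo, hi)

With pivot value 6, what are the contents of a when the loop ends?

-3 -8 -2 -5 -10 -4 1 6

lo=0 mid=0 hi=7
-3<6: swap(0,0), lo=1 mid=1 ⇒ -3 -8 -2 -5 6 -10 -4 1
-8<6: swap(1,1), lo=2 mid=2 ⇒ -3 -8 -2 -5 6 -10 -4 1
-2<6: swap(2,2), lo=3 mid=3 ⇒ -3 -8 -2 -5 6 -10 -4 1
-5<6: swap(3,3), lo=4 mid=4 ⇒ -3 -8 -2 -5 6 -10 -4 1
6=6: mid=5
-10<6: swap(4,5), lo=5 mid=6 ⇒ -3 -8 -2 -5 -10 6 -4 1
-4<6: swap(5,6), lo=6 mid=7 ⇒ -3 -8 -2 -5 -10 -4 6 1
1<6: swap(6,7), lo=7 mid=8 ⇒ -3 -8 -2 -5 -10 -4 1 6
done. lo=7 hi=7; a=-3 -8 -2 -5 -10 -4 1 6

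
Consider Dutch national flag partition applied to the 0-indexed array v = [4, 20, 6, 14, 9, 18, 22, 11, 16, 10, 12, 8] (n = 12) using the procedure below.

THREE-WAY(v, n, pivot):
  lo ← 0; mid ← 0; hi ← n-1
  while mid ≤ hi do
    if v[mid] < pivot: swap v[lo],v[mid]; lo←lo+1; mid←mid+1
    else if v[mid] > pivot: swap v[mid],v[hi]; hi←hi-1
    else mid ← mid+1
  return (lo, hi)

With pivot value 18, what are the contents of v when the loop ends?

[4, 8, 6, 14, 9, 12, 11, 16, 10, 18, 22, 20]

pivot = 18; lo=0, mid=0, hi=11
v[mid]=4<18: swap v[0],v[0]; lo=1,mid=1 → [4, 20, 6, 14, 9, 18, 22, 11, 16, 10, 12, 8]
v[mid]=20>18: swap v[1],v[11]; hi=10 → [4, 8, 6, 14, 9, 18, 22, 11, 16, 10, 12, 20]
v[mid]=8<18: swap v[1],v[1]; lo=2,mid=2 → [4, 8, 6, 14, 9, 18, 22, 11, 16, 10, 12, 20]
v[mid]=6<18: swap v[2],v[2]; lo=3,mid=3 → [4, 8, 6, 14, 9, 18, 22, 11, 16, 10, 12, 20]
v[mid]=14<18: swap v[3],v[3]; lo=4,mid=4 → [4, 8, 6, 14, 9, 18, 22, 11, 16, 10, 12, 20]
v[mid]=9<18: swap v[4],v[4]; lo=5,mid=5 → [4, 8, 6, 14, 9, 18, 22, 11, 16, 10, 12, 20]
v[mid]=18=18: mid=6
v[mid]=22>18: swap v[6],v[10]; hi=9 → [4, 8, 6, 14, 9, 18, 12, 11, 16, 10, 22, 20]
v[mid]=12<18: swap v[5],v[6]; lo=6,mid=7 → [4, 8, 6, 14, 9, 12, 18, 11, 16, 10, 22, 20]
v[mid]=11<18: swap v[6],v[7]; lo=7,mid=8 → [4, 8, 6, 14, 9, 12, 11, 18, 16, 10, 22, 20]
v[mid]=16<18: swap v[7],v[8]; lo=8,mid=9 → [4, 8, 6, 14, 9, 12, 11, 16, 18, 10, 22, 20]
v[mid]=10<18: swap v[8],v[9]; lo=9,mid=10 → [4, 8, 6, 14, 9, 12, 11, 16, 10, 18, 22, 20]
end: lo=9, hi=9; v = [4, 8, 6, 14, 9, 12, 11, 16, 10, 18, 22, 20]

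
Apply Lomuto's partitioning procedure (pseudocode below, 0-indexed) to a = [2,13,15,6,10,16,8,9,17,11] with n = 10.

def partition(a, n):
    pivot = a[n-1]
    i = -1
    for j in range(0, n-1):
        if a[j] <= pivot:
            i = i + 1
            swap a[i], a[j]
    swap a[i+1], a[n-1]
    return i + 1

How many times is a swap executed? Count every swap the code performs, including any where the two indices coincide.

6

pivot = a[9] = 11; i = -1
j=0: a[0]=2 ≤ 11 → i=0, swap a[0],a[0] (no change) → [2,13,15,6,10,16,8,9,17,11]
j=1: a[1]=13 > 11 → no swap
j=2: a[2]=15 > 11 → no swap
j=3: a[3]=6 ≤ 11 → i=1, swap a[1],a[3] → [2,6,15,13,10,16,8,9,17,11]
j=4: a[4]=10 ≤ 11 → i=2, swap a[2],a[4] → [2,6,10,13,15,16,8,9,17,11]
j=5: a[5]=16 > 11 → no swap
j=6: a[6]=8 ≤ 11 → i=3, swap a[3],a[6] → [2,6,10,8,15,16,13,9,17,11]
j=7: a[7]=9 ≤ 11 → i=4, swap a[4],a[7] → [2,6,10,8,9,16,13,15,17,11]
j=8: a[8]=17 > 11 → no swap
final swap a[5],a[9] → [2,6,10,8,9,11,13,15,17,16]; return 5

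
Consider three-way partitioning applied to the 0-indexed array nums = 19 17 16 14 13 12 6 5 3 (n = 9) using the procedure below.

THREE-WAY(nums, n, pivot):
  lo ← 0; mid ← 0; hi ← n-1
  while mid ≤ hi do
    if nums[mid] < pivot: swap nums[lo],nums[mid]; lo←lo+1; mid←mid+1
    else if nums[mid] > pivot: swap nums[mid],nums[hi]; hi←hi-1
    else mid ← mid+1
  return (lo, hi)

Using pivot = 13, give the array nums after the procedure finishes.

lo=0 mid=0 hi=8
19>13: swap(0,8), hi=7 ⇒ 3 17 16 14 13 12 6 5 19
3<13: swap(0,0), lo=1 mid=1 ⇒ 3 17 16 14 13 12 6 5 19
17>13: swap(1,7), hi=6 ⇒ 3 5 16 14 13 12 6 17 19
5<13: swap(1,1), lo=2 mid=2 ⇒ 3 5 16 14 13 12 6 17 19
16>13: swap(2,6), hi=5 ⇒ 3 5 6 14 13 12 16 17 19
6<13: swap(2,2), lo=3 mid=3 ⇒ 3 5 6 14 13 12 16 17 19
14>13: swap(3,5), hi=4 ⇒ 3 5 6 12 13 14 16 17 19
12<13: swap(3,3), lo=4 mid=4 ⇒ 3 5 6 12 13 14 16 17 19
13=13: mid=5
done. lo=4 hi=4; nums=3 5 6 12 13 14 16 17 19

3 5 6 12 13 14 16 17 19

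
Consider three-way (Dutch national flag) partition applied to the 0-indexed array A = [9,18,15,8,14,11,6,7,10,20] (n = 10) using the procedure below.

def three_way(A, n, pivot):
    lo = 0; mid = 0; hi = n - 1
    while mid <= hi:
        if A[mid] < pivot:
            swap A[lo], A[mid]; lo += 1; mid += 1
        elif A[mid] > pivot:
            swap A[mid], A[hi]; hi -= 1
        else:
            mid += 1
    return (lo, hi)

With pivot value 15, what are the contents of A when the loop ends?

lo=0 mid=0 hi=9
9<15: swap(0,0), lo=1 mid=1 ⇒ [9,18,15,8,14,11,6,7,10,20]
18>15: swap(1,9), hi=8 ⇒ [9,20,15,8,14,11,6,7,10,18]
20>15: swap(1,8), hi=7 ⇒ [9,10,15,8,14,11,6,7,20,18]
10<15: swap(1,1), lo=2 mid=2 ⇒ [9,10,15,8,14,11,6,7,20,18]
15=15: mid=3
8<15: swap(2,3), lo=3 mid=4 ⇒ [9,10,8,15,14,11,6,7,20,18]
14<15: swap(3,4), lo=4 mid=5 ⇒ [9,10,8,14,15,11,6,7,20,18]
11<15: swap(4,5), lo=5 mid=6 ⇒ [9,10,8,14,11,15,6,7,20,18]
6<15: swap(5,6), lo=6 mid=7 ⇒ [9,10,8,14,11,6,15,7,20,18]
7<15: swap(6,7), lo=7 mid=8 ⇒ [9,10,8,14,11,6,7,15,20,18]
done. lo=7 hi=7; A=[9,10,8,14,11,6,7,15,20,18]

[9,10,8,14,11,6,7,15,20,18]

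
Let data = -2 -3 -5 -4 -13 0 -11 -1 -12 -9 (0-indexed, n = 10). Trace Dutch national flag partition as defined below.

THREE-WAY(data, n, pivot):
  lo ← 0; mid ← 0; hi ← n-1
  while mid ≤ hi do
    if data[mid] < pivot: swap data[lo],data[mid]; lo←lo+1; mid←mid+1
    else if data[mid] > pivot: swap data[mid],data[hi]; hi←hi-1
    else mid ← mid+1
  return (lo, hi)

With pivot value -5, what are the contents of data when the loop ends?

pivot = -5; lo=0, mid=0, hi=9
data[mid]=-2>-5: swap data[0],data[9]; hi=8 → -9 -3 -5 -4 -13 0 -11 -1 -12 -2
data[mid]=-9<-5: swap data[0],data[0]; lo=1,mid=1 → -9 -3 -5 -4 -13 0 -11 -1 -12 -2
data[mid]=-3>-5: swap data[1],data[8]; hi=7 → -9 -12 -5 -4 -13 0 -11 -1 -3 -2
data[mid]=-12<-5: swap data[1],data[1]; lo=2,mid=2 → -9 -12 -5 -4 -13 0 -11 -1 -3 -2
data[mid]=-5=-5: mid=3
data[mid]=-4>-5: swap data[3],data[7]; hi=6 → -9 -12 -5 -1 -13 0 -11 -4 -3 -2
data[mid]=-1>-5: swap data[3],data[6]; hi=5 → -9 -12 -5 -11 -13 0 -1 -4 -3 -2
data[mid]=-11<-5: swap data[2],data[3]; lo=3,mid=4 → -9 -12 -11 -5 -13 0 -1 -4 -3 -2
data[mid]=-13<-5: swap data[3],data[4]; lo=4,mid=5 → -9 -12 -11 -13 -5 0 -1 -4 -3 -2
data[mid]=0>-5: swap data[5],data[5]; hi=4 → -9 -12 -11 -13 -5 0 -1 -4 -3 -2
end: lo=4, hi=4; data = -9 -12 -11 -13 -5 0 -1 -4 -3 -2

-9 -12 -11 -13 -5 0 -1 -4 -3 -2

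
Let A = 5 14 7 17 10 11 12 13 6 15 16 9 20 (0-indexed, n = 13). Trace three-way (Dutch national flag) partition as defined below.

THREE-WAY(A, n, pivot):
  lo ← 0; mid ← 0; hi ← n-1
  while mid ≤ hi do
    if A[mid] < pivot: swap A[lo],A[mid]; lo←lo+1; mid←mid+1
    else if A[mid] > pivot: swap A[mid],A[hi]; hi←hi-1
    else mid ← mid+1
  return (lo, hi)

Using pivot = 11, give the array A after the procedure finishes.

5 9 7 6 10 11 13 12 15 16 17 20 14

pivot = 11; lo=0, mid=0, hi=12
A[mid]=5<11: swap A[0],A[0]; lo=1,mid=1 → 5 14 7 17 10 11 12 13 6 15 16 9 20
A[mid]=14>11: swap A[1],A[12]; hi=11 → 5 20 7 17 10 11 12 13 6 15 16 9 14
A[mid]=20>11: swap A[1],A[11]; hi=10 → 5 9 7 17 10 11 12 13 6 15 16 20 14
A[mid]=9<11: swap A[1],A[1]; lo=2,mid=2 → 5 9 7 17 10 11 12 13 6 15 16 20 14
A[mid]=7<11: swap A[2],A[2]; lo=3,mid=3 → 5 9 7 17 10 11 12 13 6 15 16 20 14
A[mid]=17>11: swap A[3],A[10]; hi=9 → 5 9 7 16 10 11 12 13 6 15 17 20 14
A[mid]=16>11: swap A[3],A[9]; hi=8 → 5 9 7 15 10 11 12 13 6 16 17 20 14
A[mid]=15>11: swap A[3],A[8]; hi=7 → 5 9 7 6 10 11 12 13 15 16 17 20 14
A[mid]=6<11: swap A[3],A[3]; lo=4,mid=4 → 5 9 7 6 10 11 12 13 15 16 17 20 14
A[mid]=10<11: swap A[4],A[4]; lo=5,mid=5 → 5 9 7 6 10 11 12 13 15 16 17 20 14
A[mid]=11=11: mid=6
A[mid]=12>11: swap A[6],A[7]; hi=6 → 5 9 7 6 10 11 13 12 15 16 17 20 14
A[mid]=13>11: swap A[6],A[6]; hi=5 → 5 9 7 6 10 11 13 12 15 16 17 20 14
end: lo=5, hi=5; A = 5 9 7 6 10 11 13 12 15 16 17 20 14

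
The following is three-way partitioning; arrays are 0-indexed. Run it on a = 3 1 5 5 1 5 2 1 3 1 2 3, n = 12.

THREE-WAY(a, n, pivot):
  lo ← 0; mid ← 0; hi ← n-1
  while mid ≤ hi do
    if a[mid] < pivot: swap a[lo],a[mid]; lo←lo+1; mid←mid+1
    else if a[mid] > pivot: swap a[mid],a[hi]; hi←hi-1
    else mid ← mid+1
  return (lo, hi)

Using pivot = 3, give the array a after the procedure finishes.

1 2 1 1 2 1 3 3 3 5 5 5

pivot = 3; lo=0, mid=0, hi=11
a[mid]=3=3: mid=1
a[mid]=1<3: swap a[0],a[1]; lo=1,mid=2 → 1 3 5 5 1 5 2 1 3 1 2 3
a[mid]=5>3: swap a[2],a[11]; hi=10 → 1 3 3 5 1 5 2 1 3 1 2 5
a[mid]=3=3: mid=3
a[mid]=5>3: swap a[3],a[10]; hi=9 → 1 3 3 2 1 5 2 1 3 1 5 5
a[mid]=2<3: swap a[1],a[3]; lo=2,mid=4 → 1 2 3 3 1 5 2 1 3 1 5 5
a[mid]=1<3: swap a[2],a[4]; lo=3,mid=5 → 1 2 1 3 3 5 2 1 3 1 5 5
a[mid]=5>3: swap a[5],a[9]; hi=8 → 1 2 1 3 3 1 2 1 3 5 5 5
a[mid]=1<3: swap a[3],a[5]; lo=4,mid=6 → 1 2 1 1 3 3 2 1 3 5 5 5
a[mid]=2<3: swap a[4],a[6]; lo=5,mid=7 → 1 2 1 1 2 3 3 1 3 5 5 5
a[mid]=1<3: swap a[5],a[7]; lo=6,mid=8 → 1 2 1 1 2 1 3 3 3 5 5 5
a[mid]=3=3: mid=9
end: lo=6, hi=8; a = 1 2 1 1 2 1 3 3 3 5 5 5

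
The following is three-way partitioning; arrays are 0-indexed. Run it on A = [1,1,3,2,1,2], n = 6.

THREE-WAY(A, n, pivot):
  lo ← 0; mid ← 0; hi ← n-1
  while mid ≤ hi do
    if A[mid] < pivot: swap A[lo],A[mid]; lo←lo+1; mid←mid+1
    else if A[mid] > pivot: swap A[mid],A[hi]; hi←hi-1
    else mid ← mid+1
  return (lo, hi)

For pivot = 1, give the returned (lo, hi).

(0, 2)

pivot = 1; lo=0, mid=0, hi=5
A[mid]=1=1: mid=1
A[mid]=1=1: mid=2
A[mid]=3>1: swap A[2],A[5]; hi=4 → [1,1,2,2,1,3]
A[mid]=2>1: swap A[2],A[4]; hi=3 → [1,1,1,2,2,3]
A[mid]=1=1: mid=3
A[mid]=2>1: swap A[3],A[3]; hi=2 → [1,1,1,2,2,3]
end: lo=0, hi=2; A = [1,1,1,2,2,3]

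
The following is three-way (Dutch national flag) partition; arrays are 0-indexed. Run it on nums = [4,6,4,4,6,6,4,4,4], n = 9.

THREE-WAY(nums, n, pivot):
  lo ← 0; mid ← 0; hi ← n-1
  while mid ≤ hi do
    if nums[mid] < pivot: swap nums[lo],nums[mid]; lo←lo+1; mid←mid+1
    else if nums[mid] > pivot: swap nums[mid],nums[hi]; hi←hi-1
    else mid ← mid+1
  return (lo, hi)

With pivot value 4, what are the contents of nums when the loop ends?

[4,4,4,4,4,4,6,6,6]

pivot = 4; lo=0, mid=0, hi=8
nums[mid]=4=4: mid=1
nums[mid]=6>4: swap nums[1],nums[8]; hi=7 → [4,4,4,4,6,6,4,4,6]
nums[mid]=4=4: mid=2
nums[mid]=4=4: mid=3
nums[mid]=4=4: mid=4
nums[mid]=6>4: swap nums[4],nums[7]; hi=6 → [4,4,4,4,4,6,4,6,6]
nums[mid]=4=4: mid=5
nums[mid]=6>4: swap nums[5],nums[6]; hi=5 → [4,4,4,4,4,4,6,6,6]
nums[mid]=4=4: mid=6
end: lo=0, hi=5; nums = [4,4,4,4,4,4,6,6,6]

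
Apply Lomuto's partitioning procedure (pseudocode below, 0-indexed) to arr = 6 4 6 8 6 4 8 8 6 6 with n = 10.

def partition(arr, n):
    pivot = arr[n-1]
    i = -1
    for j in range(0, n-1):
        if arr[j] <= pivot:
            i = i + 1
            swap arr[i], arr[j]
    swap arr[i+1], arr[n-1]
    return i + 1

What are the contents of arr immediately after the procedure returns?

6 4 6 6 4 6 6 8 8 8

pivot=6, i=-1
j=0: 6≤6, i=0, swap(0,0) ⇒ 6 4 6 8 6 4 8 8 6 6
j=1: 4≤6, i=1, swap(1,1) ⇒ 6 4 6 8 6 4 8 8 6 6
j=2: 6≤6, i=2, swap(2,2) ⇒ 6 4 6 8 6 4 8 8 6 6
j=3: 8>6, skip
j=4: 6≤6, i=3, swap(3,4) ⇒ 6 4 6 6 8 4 8 8 6 6
j=5: 4≤6, i=4, swap(4,5) ⇒ 6 4 6 6 4 8 8 8 6 6
j=6: 8>6, skip
j=7: 8>6, skip
j=8: 6≤6, i=5, swap(5,8) ⇒ 6 4 6 6 4 6 8 8 8 6
swap(6,9) ⇒ 6 4 6 6 4 6 6 8 8 8; return 6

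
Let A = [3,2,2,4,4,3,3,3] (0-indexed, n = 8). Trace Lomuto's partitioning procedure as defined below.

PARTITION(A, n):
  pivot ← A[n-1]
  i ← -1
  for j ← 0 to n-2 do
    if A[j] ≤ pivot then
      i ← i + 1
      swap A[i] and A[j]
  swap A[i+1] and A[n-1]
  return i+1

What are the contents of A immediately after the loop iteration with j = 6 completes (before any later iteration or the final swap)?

pivot = A[7] = 3; i = -1
j=0: A[0]=3 ≤ 3 → i=0, swap A[0],A[0] (no change) → [3,2,2,4,4,3,3,3]
j=1: A[1]=2 ≤ 3 → i=1, swap A[1],A[1] (no change) → [3,2,2,4,4,3,3,3]
j=2: A[2]=2 ≤ 3 → i=2, swap A[2],A[2] (no change) → [3,2,2,4,4,3,3,3]
j=3: A[3]=4 > 3 → no swap
j=4: A[4]=4 > 3 → no swap
j=5: A[5]=3 ≤ 3 → i=3, swap A[3],A[5] → [3,2,2,3,4,4,3,3]
j=6: A[6]=3 ≤ 3 → i=4, swap A[4],A[6] → [3,2,2,3,3,4,4,3]
(after j=6) A = [3,2,2,3,3,4,4,3]

[3,2,2,3,3,4,4,3]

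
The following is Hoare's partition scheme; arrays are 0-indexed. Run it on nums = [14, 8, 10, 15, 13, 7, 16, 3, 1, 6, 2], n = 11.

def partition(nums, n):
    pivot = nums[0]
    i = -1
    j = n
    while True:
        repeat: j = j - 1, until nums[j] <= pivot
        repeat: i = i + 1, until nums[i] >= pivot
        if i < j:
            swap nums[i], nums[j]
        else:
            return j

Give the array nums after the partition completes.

[2, 8, 10, 6, 13, 7, 1, 3, 16, 15, 14]

pivot=14
j stops at 10 (2), i stops at 0 (14); swap ⇒ [2, 8, 10, 15, 13, 7, 16, 3, 1, 6, 14]
j stops at 9 (6), i stops at 3 (15); swap ⇒ [2, 8, 10, 6, 13, 7, 16, 3, 1, 15, 14]
j stops at 8 (1), i stops at 6 (16); swap ⇒ [2, 8, 10, 6, 13, 7, 1, 3, 16, 15, 14]
j stops at 7, i stops at 8; i≥j ⇒ return 7. nums=[2, 8, 10, 6, 13, 7, 1, 3, 16, 15, 14]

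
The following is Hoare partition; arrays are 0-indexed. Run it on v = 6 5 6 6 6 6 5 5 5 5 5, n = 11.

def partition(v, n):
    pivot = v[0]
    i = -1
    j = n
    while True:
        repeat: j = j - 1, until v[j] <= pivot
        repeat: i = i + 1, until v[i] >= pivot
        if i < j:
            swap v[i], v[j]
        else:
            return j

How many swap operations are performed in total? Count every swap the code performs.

pivot = v[0] = 6; i = -1, j = 11
j→10 (v[10]=5≤6), i→0 (v[0]=6≥6); i<j, swap → 5 5 6 6 6 6 5 5 5 5 6
j→9 (v[9]=5≤6), i→2 (v[2]=6≥6); i<j, swap → 5 5 5 6 6 6 5 5 5 6 6
j→8 (v[8]=5≤6), i→3 (v[3]=6≥6); i<j, swap → 5 5 5 5 6 6 5 5 6 6 6
j→7 (v[7]=5≤6), i→4 (v[4]=6≥6); i<j, swap → 5 5 5 5 5 6 5 6 6 6 6
j→6 (v[6]=5≤6), i→5 (v[5]=6≥6); i<j, swap → 5 5 5 5 5 5 6 6 6 6 6
j→5, i→6; i≥j, return j=5. v = 5 5 5 5 5 5 6 6 6 6 6

5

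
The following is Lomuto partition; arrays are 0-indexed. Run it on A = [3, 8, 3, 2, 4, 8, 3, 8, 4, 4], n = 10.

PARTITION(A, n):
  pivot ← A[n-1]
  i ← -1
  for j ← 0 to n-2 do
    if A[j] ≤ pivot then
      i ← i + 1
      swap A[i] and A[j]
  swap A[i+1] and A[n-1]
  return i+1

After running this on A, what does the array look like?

pivot=4, i=-1
j=0: 3≤4, i=0, swap(0,0) ⇒ [3, 8, 3, 2, 4, 8, 3, 8, 4, 4]
j=1: 8>4, skip
j=2: 3≤4, i=1, swap(1,2) ⇒ [3, 3, 8, 2, 4, 8, 3, 8, 4, 4]
j=3: 2≤4, i=2, swap(2,3) ⇒ [3, 3, 2, 8, 4, 8, 3, 8, 4, 4]
j=4: 4≤4, i=3, swap(3,4) ⇒ [3, 3, 2, 4, 8, 8, 3, 8, 4, 4]
j=5: 8>4, skip
j=6: 3≤4, i=4, swap(4,6) ⇒ [3, 3, 2, 4, 3, 8, 8, 8, 4, 4]
j=7: 8>4, skip
j=8: 4≤4, i=5, swap(5,8) ⇒ [3, 3, 2, 4, 3, 4, 8, 8, 8, 4]
swap(6,9) ⇒ [3, 3, 2, 4, 3, 4, 4, 8, 8, 8]; return 6

[3, 3, 2, 4, 3, 4, 4, 8, 8, 8]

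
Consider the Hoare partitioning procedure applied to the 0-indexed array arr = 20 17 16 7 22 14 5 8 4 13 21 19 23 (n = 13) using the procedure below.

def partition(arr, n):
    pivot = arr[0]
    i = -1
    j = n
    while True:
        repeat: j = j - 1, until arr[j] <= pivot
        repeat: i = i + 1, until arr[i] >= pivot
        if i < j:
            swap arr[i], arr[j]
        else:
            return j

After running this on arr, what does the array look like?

pivot=20
j stops at 11 (19), i stops at 0 (20); swap ⇒ 19 17 16 7 22 14 5 8 4 13 21 20 23
j stops at 9 (13), i stops at 4 (22); swap ⇒ 19 17 16 7 13 14 5 8 4 22 21 20 23
j stops at 8, i stops at 9; i≥j ⇒ return 8. arr=19 17 16 7 13 14 5 8 4 22 21 20 23

19 17 16 7 13 14 5 8 4 22 21 20 23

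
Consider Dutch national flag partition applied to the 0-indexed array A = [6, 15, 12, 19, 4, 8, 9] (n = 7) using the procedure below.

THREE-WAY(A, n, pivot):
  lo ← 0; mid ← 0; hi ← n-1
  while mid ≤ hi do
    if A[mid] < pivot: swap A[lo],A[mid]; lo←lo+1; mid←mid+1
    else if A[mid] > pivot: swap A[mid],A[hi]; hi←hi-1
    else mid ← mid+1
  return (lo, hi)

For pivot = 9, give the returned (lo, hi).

pivot = 9; lo=0, mid=0, hi=6
A[mid]=6<9: swap A[0],A[0]; lo=1,mid=1 → [6, 15, 12, 19, 4, 8, 9]
A[mid]=15>9: swap A[1],A[6]; hi=5 → [6, 9, 12, 19, 4, 8, 15]
A[mid]=9=9: mid=2
A[mid]=12>9: swap A[2],A[5]; hi=4 → [6, 9, 8, 19, 4, 12, 15]
A[mid]=8<9: swap A[1],A[2]; lo=2,mid=3 → [6, 8, 9, 19, 4, 12, 15]
A[mid]=19>9: swap A[3],A[4]; hi=3 → [6, 8, 9, 4, 19, 12, 15]
A[mid]=4<9: swap A[2],A[3]; lo=3,mid=4 → [6, 8, 4, 9, 19, 12, 15]
end: lo=3, hi=3; A = [6, 8, 4, 9, 19, 12, 15]

(3, 3)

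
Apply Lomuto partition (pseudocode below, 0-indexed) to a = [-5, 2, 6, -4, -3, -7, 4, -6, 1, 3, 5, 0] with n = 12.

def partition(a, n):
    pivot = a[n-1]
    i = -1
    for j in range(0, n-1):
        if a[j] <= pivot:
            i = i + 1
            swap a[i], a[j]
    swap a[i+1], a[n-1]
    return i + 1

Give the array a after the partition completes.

pivot = a[11] = 0; i = -1
j=0: a[0]=-5 ≤ 0 → i=0, swap a[0],a[0] (no change) → [-5, 2, 6, -4, -3, -7, 4, -6, 1, 3, 5, 0]
j=1: a[1]=2 > 0 → no swap
j=2: a[2]=6 > 0 → no swap
j=3: a[3]=-4 ≤ 0 → i=1, swap a[1],a[3] → [-5, -4, 6, 2, -3, -7, 4, -6, 1, 3, 5, 0]
j=4: a[4]=-3 ≤ 0 → i=2, swap a[2],a[4] → [-5, -4, -3, 2, 6, -7, 4, -6, 1, 3, 5, 0]
j=5: a[5]=-7 ≤ 0 → i=3, swap a[3],a[5] → [-5, -4, -3, -7, 6, 2, 4, -6, 1, 3, 5, 0]
j=6: a[6]=4 > 0 → no swap
j=7: a[7]=-6 ≤ 0 → i=4, swap a[4],a[7] → [-5, -4, -3, -7, -6, 2, 4, 6, 1, 3, 5, 0]
j=8: a[8]=1 > 0 → no swap
j=9: a[9]=3 > 0 → no swap
j=10: a[10]=5 > 0 → no swap
final swap a[5],a[11] → [-5, -4, -3, -7, -6, 0, 4, 6, 1, 3, 5, 2]; return 5

[-5, -4, -3, -7, -6, 0, 4, 6, 1, 3, 5, 2]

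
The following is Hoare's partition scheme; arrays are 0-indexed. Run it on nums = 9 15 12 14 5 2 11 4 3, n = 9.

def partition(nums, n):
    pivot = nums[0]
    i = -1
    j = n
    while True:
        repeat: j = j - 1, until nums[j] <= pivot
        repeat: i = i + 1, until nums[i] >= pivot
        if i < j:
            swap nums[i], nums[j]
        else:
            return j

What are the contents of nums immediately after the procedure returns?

3 4 2 5 14 12 11 15 9

pivot=9
j stops at 8 (3), i stops at 0 (9); swap ⇒ 3 15 12 14 5 2 11 4 9
j stops at 7 (4), i stops at 1 (15); swap ⇒ 3 4 12 14 5 2 11 15 9
j stops at 5 (2), i stops at 2 (12); swap ⇒ 3 4 2 14 5 12 11 15 9
j stops at 4 (5), i stops at 3 (14); swap ⇒ 3 4 2 5 14 12 11 15 9
j stops at 3, i stops at 4; i≥j ⇒ return 3. nums=3 4 2 5 14 12 11 15 9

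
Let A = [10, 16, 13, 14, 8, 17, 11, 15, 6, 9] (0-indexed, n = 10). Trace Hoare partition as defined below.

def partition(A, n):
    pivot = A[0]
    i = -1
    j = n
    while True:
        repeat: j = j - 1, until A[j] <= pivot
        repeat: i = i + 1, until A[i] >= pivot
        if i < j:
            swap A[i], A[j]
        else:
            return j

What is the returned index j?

pivot = A[0] = 10; i = -1, j = 10
j→9 (A[9]=9≤10), i→0 (A[0]=10≥10); i<j, swap → [9, 16, 13, 14, 8, 17, 11, 15, 6, 10]
j→8 (A[8]=6≤10), i→1 (A[1]=16≥10); i<j, swap → [9, 6, 13, 14, 8, 17, 11, 15, 16, 10]
j→4 (A[4]=8≤10), i→2 (A[2]=13≥10); i<j, swap → [9, 6, 8, 14, 13, 17, 11, 15, 16, 10]
j→2, i→3; i≥j, return j=2. A = [9, 6, 8, 14, 13, 17, 11, 15, 16, 10]

2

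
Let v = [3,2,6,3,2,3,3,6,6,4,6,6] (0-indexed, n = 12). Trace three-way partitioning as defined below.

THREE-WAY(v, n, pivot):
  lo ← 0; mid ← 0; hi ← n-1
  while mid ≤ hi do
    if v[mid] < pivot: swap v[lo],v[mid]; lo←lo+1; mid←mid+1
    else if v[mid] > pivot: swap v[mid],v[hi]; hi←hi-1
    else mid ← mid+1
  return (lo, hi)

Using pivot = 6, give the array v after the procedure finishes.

pivot = 6; lo=0, mid=0, hi=11
v[mid]=3<6: swap v[0],v[0]; lo=1,mid=1 → [3,2,6,3,2,3,3,6,6,4,6,6]
v[mid]=2<6: swap v[1],v[1]; lo=2,mid=2 → [3,2,6,3,2,3,3,6,6,4,6,6]
v[mid]=6=6: mid=3
v[mid]=3<6: swap v[2],v[3]; lo=3,mid=4 → [3,2,3,6,2,3,3,6,6,4,6,6]
v[mid]=2<6: swap v[3],v[4]; lo=4,mid=5 → [3,2,3,2,6,3,3,6,6,4,6,6]
v[mid]=3<6: swap v[4],v[5]; lo=5,mid=6 → [3,2,3,2,3,6,3,6,6,4,6,6]
v[mid]=3<6: swap v[5],v[6]; lo=6,mid=7 → [3,2,3,2,3,3,6,6,6,4,6,6]
v[mid]=6=6: mid=8
v[mid]=6=6: mid=9
v[mid]=4<6: swap v[6],v[9]; lo=7,mid=10 → [3,2,3,2,3,3,4,6,6,6,6,6]
v[mid]=6=6: mid=11
v[mid]=6=6: mid=12
end: lo=7, hi=11; v = [3,2,3,2,3,3,4,6,6,6,6,6]

[3,2,3,2,3,3,4,6,6,6,6,6]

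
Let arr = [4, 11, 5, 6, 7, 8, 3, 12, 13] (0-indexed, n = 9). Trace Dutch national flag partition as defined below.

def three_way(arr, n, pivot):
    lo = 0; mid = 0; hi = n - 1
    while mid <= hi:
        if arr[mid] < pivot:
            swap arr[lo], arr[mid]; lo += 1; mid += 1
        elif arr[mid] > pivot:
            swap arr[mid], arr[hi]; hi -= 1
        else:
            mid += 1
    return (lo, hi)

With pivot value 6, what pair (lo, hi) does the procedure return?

(3, 3)

pivot = 6; lo=0, mid=0, hi=8
arr[mid]=4<6: swap arr[0],arr[0]; lo=1,mid=1 → [4, 11, 5, 6, 7, 8, 3, 12, 13]
arr[mid]=11>6: swap arr[1],arr[8]; hi=7 → [4, 13, 5, 6, 7, 8, 3, 12, 11]
arr[mid]=13>6: swap arr[1],arr[7]; hi=6 → [4, 12, 5, 6, 7, 8, 3, 13, 11]
arr[mid]=12>6: swap arr[1],arr[6]; hi=5 → [4, 3, 5, 6, 7, 8, 12, 13, 11]
arr[mid]=3<6: swap arr[1],arr[1]; lo=2,mid=2 → [4, 3, 5, 6, 7, 8, 12, 13, 11]
arr[mid]=5<6: swap arr[2],arr[2]; lo=3,mid=3 → [4, 3, 5, 6, 7, 8, 12, 13, 11]
arr[mid]=6=6: mid=4
arr[mid]=7>6: swap arr[4],arr[5]; hi=4 → [4, 3, 5, 6, 8, 7, 12, 13, 11]
arr[mid]=8>6: swap arr[4],arr[4]; hi=3 → [4, 3, 5, 6, 8, 7, 12, 13, 11]
end: lo=3, hi=3; arr = [4, 3, 5, 6, 8, 7, 12, 13, 11]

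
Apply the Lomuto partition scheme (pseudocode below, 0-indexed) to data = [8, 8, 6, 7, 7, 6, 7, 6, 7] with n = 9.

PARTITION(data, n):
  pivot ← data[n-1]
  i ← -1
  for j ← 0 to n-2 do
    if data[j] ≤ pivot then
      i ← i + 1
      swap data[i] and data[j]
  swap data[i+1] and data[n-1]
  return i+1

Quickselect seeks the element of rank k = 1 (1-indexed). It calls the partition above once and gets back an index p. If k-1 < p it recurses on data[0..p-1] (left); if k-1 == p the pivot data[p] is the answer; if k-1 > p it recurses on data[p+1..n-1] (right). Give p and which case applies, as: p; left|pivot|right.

pivot=7, i=-1
j=0: 8>7, skip
j=1: 8>7, skip
j=2: 6≤7, i=0, swap(0,2) ⇒ [6, 8, 8, 7, 7, 6, 7, 6, 7]
j=3: 7≤7, i=1, swap(1,3) ⇒ [6, 7, 8, 8, 7, 6, 7, 6, 7]
j=4: 7≤7, i=2, swap(2,4) ⇒ [6, 7, 7, 8, 8, 6, 7, 6, 7]
j=5: 6≤7, i=3, swap(3,5) ⇒ [6, 7, 7, 6, 8, 8, 7, 6, 7]
j=6: 7≤7, i=4, swap(4,6) ⇒ [6, 7, 7, 6, 7, 8, 8, 6, 7]
j=7: 6≤7, i=5, swap(5,7) ⇒ [6, 7, 7, 6, 7, 6, 8, 8, 7]
swap(6,8) ⇒ [6, 7, 7, 6, 7, 6, 7, 8, 8]; return 6
p = 6; k-1 = 0 < 6 ⇒ left

6; left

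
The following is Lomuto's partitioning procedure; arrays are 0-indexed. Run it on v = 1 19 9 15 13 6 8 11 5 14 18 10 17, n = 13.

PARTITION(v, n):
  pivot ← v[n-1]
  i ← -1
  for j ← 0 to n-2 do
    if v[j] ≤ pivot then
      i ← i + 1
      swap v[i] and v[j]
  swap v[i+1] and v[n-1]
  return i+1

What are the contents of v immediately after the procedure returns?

1 9 15 13 6 8 11 5 14 10 17 19 18

pivot=17, i=-1
j=0: 1≤17, i=0, swap(0,0) ⇒ 1 19 9 15 13 6 8 11 5 14 18 10 17
j=1: 19>17, skip
j=2: 9≤17, i=1, swap(1,2) ⇒ 1 9 19 15 13 6 8 11 5 14 18 10 17
j=3: 15≤17, i=2, swap(2,3) ⇒ 1 9 15 19 13 6 8 11 5 14 18 10 17
j=4: 13≤17, i=3, swap(3,4) ⇒ 1 9 15 13 19 6 8 11 5 14 18 10 17
j=5: 6≤17, i=4, swap(4,5) ⇒ 1 9 15 13 6 19 8 11 5 14 18 10 17
j=6: 8≤17, i=5, swap(5,6) ⇒ 1 9 15 13 6 8 19 11 5 14 18 10 17
j=7: 11≤17, i=6, swap(6,7) ⇒ 1 9 15 13 6 8 11 19 5 14 18 10 17
j=8: 5≤17, i=7, swap(7,8) ⇒ 1 9 15 13 6 8 11 5 19 14 18 10 17
j=9: 14≤17, i=8, swap(8,9) ⇒ 1 9 15 13 6 8 11 5 14 19 18 10 17
j=10: 18>17, skip
j=11: 10≤17, i=9, swap(9,11) ⇒ 1 9 15 13 6 8 11 5 14 10 18 19 17
swap(10,12) ⇒ 1 9 15 13 6 8 11 5 14 10 17 19 18; return 10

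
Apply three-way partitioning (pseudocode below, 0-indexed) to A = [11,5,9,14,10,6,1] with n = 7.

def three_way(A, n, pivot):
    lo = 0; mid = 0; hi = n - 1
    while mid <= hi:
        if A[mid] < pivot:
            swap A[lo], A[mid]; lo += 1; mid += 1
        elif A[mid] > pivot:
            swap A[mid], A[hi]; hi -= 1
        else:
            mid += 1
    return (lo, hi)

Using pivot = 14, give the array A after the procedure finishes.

pivot = 14; lo=0, mid=0, hi=6
A[mid]=11<14: swap A[0],A[0]; lo=1,mid=1 → [11,5,9,14,10,6,1]
A[mid]=5<14: swap A[1],A[1]; lo=2,mid=2 → [11,5,9,14,10,6,1]
A[mid]=9<14: swap A[2],A[2]; lo=3,mid=3 → [11,5,9,14,10,6,1]
A[mid]=14=14: mid=4
A[mid]=10<14: swap A[3],A[4]; lo=4,mid=5 → [11,5,9,10,14,6,1]
A[mid]=6<14: swap A[4],A[5]; lo=5,mid=6 → [11,5,9,10,6,14,1]
A[mid]=1<14: swap A[5],A[6]; lo=6,mid=7 → [11,5,9,10,6,1,14]
end: lo=6, hi=6; A = [11,5,9,10,6,1,14]

[11,5,9,10,6,1,14]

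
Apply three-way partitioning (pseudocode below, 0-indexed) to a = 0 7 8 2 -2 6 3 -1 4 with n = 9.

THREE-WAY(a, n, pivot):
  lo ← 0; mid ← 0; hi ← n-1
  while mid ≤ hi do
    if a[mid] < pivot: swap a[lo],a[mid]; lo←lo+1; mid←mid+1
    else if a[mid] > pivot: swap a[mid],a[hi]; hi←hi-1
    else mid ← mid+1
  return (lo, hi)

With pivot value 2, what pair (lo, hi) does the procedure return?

lo=0 mid=0 hi=8
0<2: swap(0,0), lo=1 mid=1 ⇒ 0 7 8 2 -2 6 3 -1 4
7>2: swap(1,8), hi=7 ⇒ 0 4 8 2 -2 6 3 -1 7
4>2: swap(1,7), hi=6 ⇒ 0 -1 8 2 -2 6 3 4 7
-1<2: swap(1,1), lo=2 mid=2 ⇒ 0 -1 8 2 -2 6 3 4 7
8>2: swap(2,6), hi=5 ⇒ 0 -1 3 2 -2 6 8 4 7
3>2: swap(2,5), hi=4 ⇒ 0 -1 6 2 -2 3 8 4 7
6>2: swap(2,4), hi=3 ⇒ 0 -1 -2 2 6 3 8 4 7
-2<2: swap(2,2), lo=3 mid=3 ⇒ 0 -1 -2 2 6 3 8 4 7
2=2: mid=4
done. lo=3 hi=3; a=0 -1 -2 2 6 3 8 4 7

(3, 3)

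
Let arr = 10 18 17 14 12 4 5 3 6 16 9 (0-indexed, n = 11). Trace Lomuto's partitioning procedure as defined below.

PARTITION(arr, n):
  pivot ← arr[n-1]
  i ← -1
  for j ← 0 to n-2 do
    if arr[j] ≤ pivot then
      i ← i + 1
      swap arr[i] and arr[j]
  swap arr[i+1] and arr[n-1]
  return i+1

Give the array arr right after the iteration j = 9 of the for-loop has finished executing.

pivot=9, i=-1
j=0: 10>9, skip
j=1: 18>9, skip
j=2: 17>9, skip
j=3: 14>9, skip
j=4: 12>9, skip
j=5: 4≤9, i=0, swap(0,5) ⇒ 4 18 17 14 12 10 5 3 6 16 9
j=6: 5≤9, i=1, swap(1,6) ⇒ 4 5 17 14 12 10 18 3 6 16 9
j=7: 3≤9, i=2, swap(2,7) ⇒ 4 5 3 14 12 10 18 17 6 16 9
j=8: 6≤9, i=3, swap(3,8) ⇒ 4 5 3 6 12 10 18 17 14 16 9
j=9: 16>9, skip
(after j=9) arr = 4 5 3 6 12 10 18 17 14 16 9

4 5 3 6 12 10 18 17 14 16 9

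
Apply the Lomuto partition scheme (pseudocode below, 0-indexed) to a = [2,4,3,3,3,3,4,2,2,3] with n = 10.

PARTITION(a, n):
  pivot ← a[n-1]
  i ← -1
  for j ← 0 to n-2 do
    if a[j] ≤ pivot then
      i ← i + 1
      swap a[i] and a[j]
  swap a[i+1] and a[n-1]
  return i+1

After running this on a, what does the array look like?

pivot = a[9] = 3; i = -1
j=0: a[0]=2 ≤ 3 → i=0, swap a[0],a[0] (no change) → [2,4,3,3,3,3,4,2,2,3]
j=1: a[1]=4 > 3 → no swap
j=2: a[2]=3 ≤ 3 → i=1, swap a[1],a[2] → [2,3,4,3,3,3,4,2,2,3]
j=3: a[3]=3 ≤ 3 → i=2, swap a[2],a[3] → [2,3,3,4,3,3,4,2,2,3]
j=4: a[4]=3 ≤ 3 → i=3, swap a[3],a[4] → [2,3,3,3,4,3,4,2,2,3]
j=5: a[5]=3 ≤ 3 → i=4, swap a[4],a[5] → [2,3,3,3,3,4,4,2,2,3]
j=6: a[6]=4 > 3 → no swap
j=7: a[7]=2 ≤ 3 → i=5, swap a[5],a[7] → [2,3,3,3,3,2,4,4,2,3]
j=8: a[8]=2 ≤ 3 → i=6, swap a[6],a[8] → [2,3,3,3,3,2,2,4,4,3]
final swap a[7],a[9] → [2,3,3,3,3,2,2,3,4,4]; return 7

[2,3,3,3,3,2,2,3,4,4]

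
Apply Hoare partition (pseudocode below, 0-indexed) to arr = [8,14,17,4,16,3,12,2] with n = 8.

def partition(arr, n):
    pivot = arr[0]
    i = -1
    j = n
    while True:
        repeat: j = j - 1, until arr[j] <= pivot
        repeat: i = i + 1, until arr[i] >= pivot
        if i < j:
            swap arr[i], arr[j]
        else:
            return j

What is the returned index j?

2

pivot = arr[0] = 8; i = -1, j = 8
j→7 (arr[7]=2≤8), i→0 (arr[0]=8≥8); i<j, swap → [2,14,17,4,16,3,12,8]
j→5 (arr[5]=3≤8), i→1 (arr[1]=14≥8); i<j, swap → [2,3,17,4,16,14,12,8]
j→3 (arr[3]=4≤8), i→2 (arr[2]=17≥8); i<j, swap → [2,3,4,17,16,14,12,8]
j→2, i→3; i≥j, return j=2. arr = [2,3,4,17,16,14,12,8]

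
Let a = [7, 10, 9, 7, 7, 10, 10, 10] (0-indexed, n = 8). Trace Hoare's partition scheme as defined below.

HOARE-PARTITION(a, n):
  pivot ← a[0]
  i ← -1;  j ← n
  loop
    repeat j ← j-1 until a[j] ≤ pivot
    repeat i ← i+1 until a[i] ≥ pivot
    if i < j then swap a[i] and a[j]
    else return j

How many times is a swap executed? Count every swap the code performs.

2

pivot = a[0] = 7; i = -1, j = 8
j→4 (a[4]=7≤7), i→0 (a[0]=7≥7); i<j, swap → [7, 10, 9, 7, 7, 10, 10, 10]
j→3 (a[3]=7≤7), i→1 (a[1]=10≥7); i<j, swap → [7, 7, 9, 10, 7, 10, 10, 10]
j→1, i→2; i≥j, return j=1. a = [7, 7, 9, 10, 7, 10, 10, 10]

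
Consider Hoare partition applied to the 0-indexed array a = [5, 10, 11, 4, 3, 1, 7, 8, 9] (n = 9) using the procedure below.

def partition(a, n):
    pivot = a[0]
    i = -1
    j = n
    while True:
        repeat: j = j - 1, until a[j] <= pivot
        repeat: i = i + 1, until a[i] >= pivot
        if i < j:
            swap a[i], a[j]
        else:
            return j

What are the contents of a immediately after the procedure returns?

[1, 3, 4, 11, 10, 5, 7, 8, 9]

pivot = a[0] = 5; i = -1, j = 9
j→5 (a[5]=1≤5), i→0 (a[0]=5≥5); i<j, swap → [1, 10, 11, 4, 3, 5, 7, 8, 9]
j→4 (a[4]=3≤5), i→1 (a[1]=10≥5); i<j, swap → [1, 3, 11, 4, 10, 5, 7, 8, 9]
j→3 (a[3]=4≤5), i→2 (a[2]=11≥5); i<j, swap → [1, 3, 4, 11, 10, 5, 7, 8, 9]
j→2, i→3; i≥j, return j=2. a = [1, 3, 4, 11, 10, 5, 7, 8, 9]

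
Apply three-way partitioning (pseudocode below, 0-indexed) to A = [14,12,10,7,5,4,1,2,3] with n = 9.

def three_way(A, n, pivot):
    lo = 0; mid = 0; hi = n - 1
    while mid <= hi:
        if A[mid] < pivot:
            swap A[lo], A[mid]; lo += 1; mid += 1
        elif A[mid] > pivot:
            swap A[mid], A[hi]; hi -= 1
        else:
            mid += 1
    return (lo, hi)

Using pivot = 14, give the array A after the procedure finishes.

[12,10,7,5,4,1,2,3,14]

pivot = 14; lo=0, mid=0, hi=8
A[mid]=14=14: mid=1
A[mid]=12<14: swap A[0],A[1]; lo=1,mid=2 → [12,14,10,7,5,4,1,2,3]
A[mid]=10<14: swap A[1],A[2]; lo=2,mid=3 → [12,10,14,7,5,4,1,2,3]
A[mid]=7<14: swap A[2],A[3]; lo=3,mid=4 → [12,10,7,14,5,4,1,2,3]
A[mid]=5<14: swap A[3],A[4]; lo=4,mid=5 → [12,10,7,5,14,4,1,2,3]
A[mid]=4<14: swap A[4],A[5]; lo=5,mid=6 → [12,10,7,5,4,14,1,2,3]
A[mid]=1<14: swap A[5],A[6]; lo=6,mid=7 → [12,10,7,5,4,1,14,2,3]
A[mid]=2<14: swap A[6],A[7]; lo=7,mid=8 → [12,10,7,5,4,1,2,14,3]
A[mid]=3<14: swap A[7],A[8]; lo=8,mid=9 → [12,10,7,5,4,1,2,3,14]
end: lo=8, hi=8; A = [12,10,7,5,4,1,2,3,14]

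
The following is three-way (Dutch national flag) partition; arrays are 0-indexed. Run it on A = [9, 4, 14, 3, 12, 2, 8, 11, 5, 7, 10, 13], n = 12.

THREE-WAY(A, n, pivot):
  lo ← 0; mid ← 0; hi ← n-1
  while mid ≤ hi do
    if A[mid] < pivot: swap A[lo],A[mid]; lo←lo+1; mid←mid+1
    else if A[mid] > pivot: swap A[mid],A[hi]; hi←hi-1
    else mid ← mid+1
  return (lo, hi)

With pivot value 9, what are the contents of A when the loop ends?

pivot = 9; lo=0, mid=0, hi=11
A[mid]=9=9: mid=1
A[mid]=4<9: swap A[0],A[1]; lo=1,mid=2 → [4, 9, 14, 3, 12, 2, 8, 11, 5, 7, 10, 13]
A[mid]=14>9: swap A[2],A[11]; hi=10 → [4, 9, 13, 3, 12, 2, 8, 11, 5, 7, 10, 14]
A[mid]=13>9: swap A[2],A[10]; hi=9 → [4, 9, 10, 3, 12, 2, 8, 11, 5, 7, 13, 14]
A[mid]=10>9: swap A[2],A[9]; hi=8 → [4, 9, 7, 3, 12, 2, 8, 11, 5, 10, 13, 14]
A[mid]=7<9: swap A[1],A[2]; lo=2,mid=3 → [4, 7, 9, 3, 12, 2, 8, 11, 5, 10, 13, 14]
A[mid]=3<9: swap A[2],A[3]; lo=3,mid=4 → [4, 7, 3, 9, 12, 2, 8, 11, 5, 10, 13, 14]
A[mid]=12>9: swap A[4],A[8]; hi=7 → [4, 7, 3, 9, 5, 2, 8, 11, 12, 10, 13, 14]
A[mid]=5<9: swap A[3],A[4]; lo=4,mid=5 → [4, 7, 3, 5, 9, 2, 8, 11, 12, 10, 13, 14]
A[mid]=2<9: swap A[4],A[5]; lo=5,mid=6 → [4, 7, 3, 5, 2, 9, 8, 11, 12, 10, 13, 14]
A[mid]=8<9: swap A[5],A[6]; lo=6,mid=7 → [4, 7, 3, 5, 2, 8, 9, 11, 12, 10, 13, 14]
A[mid]=11>9: swap A[7],A[7]; hi=6 → [4, 7, 3, 5, 2, 8, 9, 11, 12, 10, 13, 14]
end: lo=6, hi=6; A = [4, 7, 3, 5, 2, 8, 9, 11, 12, 10, 13, 14]

[4, 7, 3, 5, 2, 8, 9, 11, 12, 10, 13, 14]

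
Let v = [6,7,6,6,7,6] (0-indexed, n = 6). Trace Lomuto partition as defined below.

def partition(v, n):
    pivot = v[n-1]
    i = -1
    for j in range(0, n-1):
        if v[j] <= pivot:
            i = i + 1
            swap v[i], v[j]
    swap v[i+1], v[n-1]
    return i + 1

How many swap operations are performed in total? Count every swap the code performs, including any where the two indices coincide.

4

pivot=6, i=-1
j=0: 6≤6, i=0, swap(0,0) ⇒ [6,7,6,6,7,6]
j=1: 7>6, skip
j=2: 6≤6, i=1, swap(1,2) ⇒ [6,6,7,6,7,6]
j=3: 6≤6, i=2, swap(2,3) ⇒ [6,6,6,7,7,6]
j=4: 7>6, skip
swap(3,5) ⇒ [6,6,6,6,7,7]; return 3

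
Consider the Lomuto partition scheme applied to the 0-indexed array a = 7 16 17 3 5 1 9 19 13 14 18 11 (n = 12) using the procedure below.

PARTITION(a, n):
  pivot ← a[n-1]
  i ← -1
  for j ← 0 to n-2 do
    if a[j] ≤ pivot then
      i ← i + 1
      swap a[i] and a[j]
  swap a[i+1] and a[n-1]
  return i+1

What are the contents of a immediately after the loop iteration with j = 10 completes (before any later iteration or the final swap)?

7 3 5 1 9 16 17 19 13 14 18 11

pivot = a[11] = 11; i = -1
j=0: a[0]=7 ≤ 11 → i=0, swap a[0],a[0] (no change) → 7 16 17 3 5 1 9 19 13 14 18 11
j=1: a[1]=16 > 11 → no swap
j=2: a[2]=17 > 11 → no swap
j=3: a[3]=3 ≤ 11 → i=1, swap a[1],a[3] → 7 3 17 16 5 1 9 19 13 14 18 11
j=4: a[4]=5 ≤ 11 → i=2, swap a[2],a[4] → 7 3 5 16 17 1 9 19 13 14 18 11
j=5: a[5]=1 ≤ 11 → i=3, swap a[3],a[5] → 7 3 5 1 17 16 9 19 13 14 18 11
j=6: a[6]=9 ≤ 11 → i=4, swap a[4],a[6] → 7 3 5 1 9 16 17 19 13 14 18 11
j=7: a[7]=19 > 11 → no swap
j=8: a[8]=13 > 11 → no swap
j=9: a[9]=14 > 11 → no swap
j=10: a[10]=18 > 11 → no swap
(after j=10) a = 7 3 5 1 9 16 17 19 13 14 18 11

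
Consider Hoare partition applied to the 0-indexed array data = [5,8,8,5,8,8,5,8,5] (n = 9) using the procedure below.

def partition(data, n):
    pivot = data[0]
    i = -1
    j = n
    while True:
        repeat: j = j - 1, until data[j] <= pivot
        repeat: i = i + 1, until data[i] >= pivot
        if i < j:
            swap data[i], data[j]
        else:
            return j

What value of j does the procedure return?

2

pivot = data[0] = 5; i = -1, j = 9
j→8 (data[8]=5≤5), i→0 (data[0]=5≥5); i<j, swap → [5,8,8,5,8,8,5,8,5]
j→6 (data[6]=5≤5), i→1 (data[1]=8≥5); i<j, swap → [5,5,8,5,8,8,8,8,5]
j→3 (data[3]=5≤5), i→2 (data[2]=8≥5); i<j, swap → [5,5,5,8,8,8,8,8,5]
j→2, i→3; i≥j, return j=2. data = [5,5,5,8,8,8,8,8,5]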